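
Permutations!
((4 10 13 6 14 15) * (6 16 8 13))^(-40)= ((4 10 6 14 15)(8 13 16))^(-40)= (8 16 13)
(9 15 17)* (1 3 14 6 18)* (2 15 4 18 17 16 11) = (1 3 14 6 17 9 4 18)(2 15 16 11) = [0, 3, 15, 14, 18, 5, 17, 7, 8, 4, 10, 2, 12, 13, 6, 16, 11, 9, 1]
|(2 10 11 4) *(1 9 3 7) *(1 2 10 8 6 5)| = 24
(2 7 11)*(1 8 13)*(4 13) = (1 8 4 13)(2 7 11) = [0, 8, 7, 3, 13, 5, 6, 11, 4, 9, 10, 2, 12, 1]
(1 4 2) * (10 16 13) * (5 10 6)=[0, 4, 1, 3, 2, 10, 5, 7, 8, 9, 16, 11, 12, 6, 14, 15, 13]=(1 4 2)(5 10 16 13 6)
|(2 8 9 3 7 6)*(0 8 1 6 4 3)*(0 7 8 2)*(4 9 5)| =|(0 2 1 6)(3 8 5 4)(7 9)| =4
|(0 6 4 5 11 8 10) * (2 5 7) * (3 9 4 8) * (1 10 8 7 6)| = 24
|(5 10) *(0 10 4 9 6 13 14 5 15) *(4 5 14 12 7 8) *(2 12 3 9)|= 60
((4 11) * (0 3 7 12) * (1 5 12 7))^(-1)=((0 3 1 5 12)(4 11))^(-1)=(0 12 5 1 3)(4 11)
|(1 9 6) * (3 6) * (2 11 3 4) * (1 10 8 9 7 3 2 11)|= 10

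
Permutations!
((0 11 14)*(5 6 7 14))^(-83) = (0 11 5 6 7 14)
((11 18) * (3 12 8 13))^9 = ((3 12 8 13)(11 18))^9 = (3 12 8 13)(11 18)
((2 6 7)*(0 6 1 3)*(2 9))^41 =(0 3 1 2 9 7 6)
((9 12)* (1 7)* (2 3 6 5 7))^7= ((1 2 3 6 5 7)(9 12))^7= (1 2 3 6 5 7)(9 12)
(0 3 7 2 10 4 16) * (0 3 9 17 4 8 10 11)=(0 9 17 4 16 3 7 2 11)(8 10)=[9, 1, 11, 7, 16, 5, 6, 2, 10, 17, 8, 0, 12, 13, 14, 15, 3, 4]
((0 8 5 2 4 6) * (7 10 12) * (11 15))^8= (15)(0 5 4)(2 6 8)(7 12 10)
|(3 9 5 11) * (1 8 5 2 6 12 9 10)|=|(1 8 5 11 3 10)(2 6 12 9)|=12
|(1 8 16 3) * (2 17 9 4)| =|(1 8 16 3)(2 17 9 4)| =4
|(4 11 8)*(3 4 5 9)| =6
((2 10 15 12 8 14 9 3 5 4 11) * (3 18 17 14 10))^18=((2 3 5 4 11)(8 10 15 12)(9 18 17 14))^18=(2 4 3 11 5)(8 15)(9 17)(10 12)(14 18)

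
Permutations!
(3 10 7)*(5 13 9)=[0, 1, 2, 10, 4, 13, 6, 3, 8, 5, 7, 11, 12, 9]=(3 10 7)(5 13 9)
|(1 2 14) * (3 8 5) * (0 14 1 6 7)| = |(0 14 6 7)(1 2)(3 8 5)| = 12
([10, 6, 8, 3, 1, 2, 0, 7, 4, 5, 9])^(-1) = (0 6 1 4 8 2 5 9 10)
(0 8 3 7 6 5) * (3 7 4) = (0 8 7 6 5)(3 4) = [8, 1, 2, 4, 3, 0, 5, 6, 7]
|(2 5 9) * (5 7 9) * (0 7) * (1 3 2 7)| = |(0 1 3 2)(7 9)| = 4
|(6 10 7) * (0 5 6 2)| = |(0 5 6 10 7 2)| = 6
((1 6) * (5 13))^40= (13)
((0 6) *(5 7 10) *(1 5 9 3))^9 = ((0 6)(1 5 7 10 9 3))^9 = (0 6)(1 10)(3 7)(5 9)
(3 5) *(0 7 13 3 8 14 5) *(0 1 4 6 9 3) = (0 7 13)(1 4 6 9 3)(5 8 14) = [7, 4, 2, 1, 6, 8, 9, 13, 14, 3, 10, 11, 12, 0, 5]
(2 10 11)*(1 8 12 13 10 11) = [0, 8, 11, 3, 4, 5, 6, 7, 12, 9, 1, 2, 13, 10] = (1 8 12 13 10)(2 11)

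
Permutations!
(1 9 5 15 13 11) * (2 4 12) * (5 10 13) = (1 9 10 13 11)(2 4 12)(5 15) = [0, 9, 4, 3, 12, 15, 6, 7, 8, 10, 13, 1, 2, 11, 14, 5]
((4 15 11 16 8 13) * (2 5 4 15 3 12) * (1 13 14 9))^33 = (1 13 15 11 16 8 14 9)(2 3 5 12 4)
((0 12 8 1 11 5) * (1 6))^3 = ((0 12 8 6 1 11 5))^3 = (0 6 5 8 11 12 1)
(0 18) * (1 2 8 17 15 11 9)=[18, 2, 8, 3, 4, 5, 6, 7, 17, 1, 10, 9, 12, 13, 14, 11, 16, 15, 0]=(0 18)(1 2 8 17 15 11 9)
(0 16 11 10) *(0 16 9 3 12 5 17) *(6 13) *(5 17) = (0 9 3 12 17)(6 13)(10 16 11) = [9, 1, 2, 12, 4, 5, 13, 7, 8, 3, 16, 10, 17, 6, 14, 15, 11, 0]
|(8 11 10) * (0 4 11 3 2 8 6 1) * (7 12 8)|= 30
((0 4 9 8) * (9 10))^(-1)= (0 8 9 10 4)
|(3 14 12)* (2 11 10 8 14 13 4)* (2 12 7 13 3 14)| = 20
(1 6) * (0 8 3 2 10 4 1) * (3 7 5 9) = (0 8 7 5 9 3 2 10 4 1 6) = [8, 6, 10, 2, 1, 9, 0, 5, 7, 3, 4]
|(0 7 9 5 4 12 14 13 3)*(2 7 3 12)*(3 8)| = |(0 8 3)(2 7 9 5 4)(12 14 13)| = 15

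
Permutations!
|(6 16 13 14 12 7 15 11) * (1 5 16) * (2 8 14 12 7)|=12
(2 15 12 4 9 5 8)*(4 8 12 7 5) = [0, 1, 15, 3, 9, 12, 6, 5, 2, 4, 10, 11, 8, 13, 14, 7] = (2 15 7 5 12 8)(4 9)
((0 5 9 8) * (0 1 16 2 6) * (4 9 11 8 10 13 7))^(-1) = (0 6 2 16 1 8 11 5)(4 7 13 10 9) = ((0 5 11 8 1 16 2 6)(4 9 10 13 7))^(-1)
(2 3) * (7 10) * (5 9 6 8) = (2 3)(5 9 6 8)(7 10) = [0, 1, 3, 2, 4, 9, 8, 10, 5, 6, 7]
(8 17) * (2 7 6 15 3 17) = (2 7 6 15 3 17 8) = [0, 1, 7, 17, 4, 5, 15, 6, 2, 9, 10, 11, 12, 13, 14, 3, 16, 8]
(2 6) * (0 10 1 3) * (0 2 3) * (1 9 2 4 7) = (0 10 9 2 6 3 4 7 1) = [10, 0, 6, 4, 7, 5, 3, 1, 8, 2, 9]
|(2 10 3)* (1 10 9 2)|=|(1 10 3)(2 9)|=6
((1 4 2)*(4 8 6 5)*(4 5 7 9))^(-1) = ((1 8 6 7 9 4 2))^(-1) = (1 2 4 9 7 6 8)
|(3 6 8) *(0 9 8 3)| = 6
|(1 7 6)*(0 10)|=|(0 10)(1 7 6)|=6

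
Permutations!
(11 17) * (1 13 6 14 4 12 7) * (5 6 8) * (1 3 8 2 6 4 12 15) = (1 13 2 6 14 12 7 3 8 5 4 15)(11 17) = [0, 13, 6, 8, 15, 4, 14, 3, 5, 9, 10, 17, 7, 2, 12, 1, 16, 11]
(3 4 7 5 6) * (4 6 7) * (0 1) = (0 1)(3 6)(5 7) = [1, 0, 2, 6, 4, 7, 3, 5]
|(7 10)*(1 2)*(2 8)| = 6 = |(1 8 2)(7 10)|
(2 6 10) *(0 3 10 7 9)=[3, 1, 6, 10, 4, 5, 7, 9, 8, 0, 2]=(0 3 10 2 6 7 9)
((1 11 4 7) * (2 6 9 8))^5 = (1 11 4 7)(2 6 9 8)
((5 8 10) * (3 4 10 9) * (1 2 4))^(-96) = ((1 2 4 10 5 8 9 3))^(-96) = (10)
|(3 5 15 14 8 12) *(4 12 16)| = 8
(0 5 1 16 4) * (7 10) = [5, 16, 2, 3, 0, 1, 6, 10, 8, 9, 7, 11, 12, 13, 14, 15, 4] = (0 5 1 16 4)(7 10)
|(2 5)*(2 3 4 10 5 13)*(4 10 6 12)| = |(2 13)(3 10 5)(4 6 12)| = 6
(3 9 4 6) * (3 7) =(3 9 4 6 7) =[0, 1, 2, 9, 6, 5, 7, 3, 8, 4]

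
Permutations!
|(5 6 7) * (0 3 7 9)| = |(0 3 7 5 6 9)| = 6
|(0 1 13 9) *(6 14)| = |(0 1 13 9)(6 14)| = 4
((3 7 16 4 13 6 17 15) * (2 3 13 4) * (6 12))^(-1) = ((2 3 7 16)(6 17 15 13 12))^(-1) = (2 16 7 3)(6 12 13 15 17)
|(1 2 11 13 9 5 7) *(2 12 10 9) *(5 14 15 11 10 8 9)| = 12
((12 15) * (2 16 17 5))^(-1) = (2 5 17 16)(12 15)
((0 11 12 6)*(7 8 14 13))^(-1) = ((0 11 12 6)(7 8 14 13))^(-1) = (0 6 12 11)(7 13 14 8)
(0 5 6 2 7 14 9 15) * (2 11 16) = (0 5 6 11 16 2 7 14 9 15) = [5, 1, 7, 3, 4, 6, 11, 14, 8, 15, 10, 16, 12, 13, 9, 0, 2]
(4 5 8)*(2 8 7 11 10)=(2 8 4 5 7 11 10)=[0, 1, 8, 3, 5, 7, 6, 11, 4, 9, 2, 10]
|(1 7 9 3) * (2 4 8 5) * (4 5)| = 4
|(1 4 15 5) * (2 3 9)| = 12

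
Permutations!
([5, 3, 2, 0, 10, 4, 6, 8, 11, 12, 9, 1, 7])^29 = [8, 12, 2, 7, 1, 11, 6, 4, 10, 0, 3, 9, 5]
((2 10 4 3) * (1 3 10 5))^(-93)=(1 5 2 3)(4 10)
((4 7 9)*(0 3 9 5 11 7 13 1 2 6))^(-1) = ((0 3 9 4 13 1 2 6)(5 11 7))^(-1) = (0 6 2 1 13 4 9 3)(5 7 11)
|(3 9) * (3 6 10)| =4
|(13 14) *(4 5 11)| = 6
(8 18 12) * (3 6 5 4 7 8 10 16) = [0, 1, 2, 6, 7, 4, 5, 8, 18, 9, 16, 11, 10, 13, 14, 15, 3, 17, 12] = (3 6 5 4 7 8 18 12 10 16)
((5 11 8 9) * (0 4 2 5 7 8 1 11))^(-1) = (0 5 2 4)(1 11)(7 9 8)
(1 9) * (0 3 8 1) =(0 3 8 1 9) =[3, 9, 2, 8, 4, 5, 6, 7, 1, 0]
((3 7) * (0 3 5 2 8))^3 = (0 5)(2 3)(7 8)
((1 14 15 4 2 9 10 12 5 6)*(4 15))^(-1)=(15)(1 6 5 12 10 9 2 4 14)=((15)(1 14 4 2 9 10 12 5 6))^(-1)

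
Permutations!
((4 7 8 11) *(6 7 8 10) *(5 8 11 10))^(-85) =(4 11)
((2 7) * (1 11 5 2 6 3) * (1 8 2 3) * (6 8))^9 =(1 6 3 5 11)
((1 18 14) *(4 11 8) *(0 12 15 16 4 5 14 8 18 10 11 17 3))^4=((0 12 15 16 4 17 3)(1 10 11 18 8 5 14))^4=(0 4 12 17 15 3 16)(1 8 10 5 11 14 18)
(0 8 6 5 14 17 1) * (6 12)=(0 8 12 6 5 14 17 1)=[8, 0, 2, 3, 4, 14, 5, 7, 12, 9, 10, 11, 6, 13, 17, 15, 16, 1]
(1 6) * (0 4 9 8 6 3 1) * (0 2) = (0 4 9 8 6 2)(1 3) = [4, 3, 0, 1, 9, 5, 2, 7, 6, 8]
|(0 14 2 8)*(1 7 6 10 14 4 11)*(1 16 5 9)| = 13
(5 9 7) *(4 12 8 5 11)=(4 12 8 5 9 7 11)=[0, 1, 2, 3, 12, 9, 6, 11, 5, 7, 10, 4, 8]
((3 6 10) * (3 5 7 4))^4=(3 7 10)(4 5 6)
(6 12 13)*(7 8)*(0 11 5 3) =(0 11 5 3)(6 12 13)(7 8) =[11, 1, 2, 0, 4, 3, 12, 8, 7, 9, 10, 5, 13, 6]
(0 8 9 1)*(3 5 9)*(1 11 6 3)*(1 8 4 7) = (0 4 7 1)(3 5 9 11 6) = [4, 0, 2, 5, 7, 9, 3, 1, 8, 11, 10, 6]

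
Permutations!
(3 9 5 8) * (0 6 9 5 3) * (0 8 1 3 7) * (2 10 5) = (0 6 9 7)(1 3 2 10 5) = [6, 3, 10, 2, 4, 1, 9, 0, 8, 7, 5]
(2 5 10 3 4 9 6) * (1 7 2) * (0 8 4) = (0 8 4 9 6 1 7 2 5 10 3) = [8, 7, 5, 0, 9, 10, 1, 2, 4, 6, 3]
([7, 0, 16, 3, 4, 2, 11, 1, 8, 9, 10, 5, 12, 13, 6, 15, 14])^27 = [0, 1, 6, 3, 4, 14, 2, 7, 8, 9, 10, 16, 12, 13, 5, 15, 11]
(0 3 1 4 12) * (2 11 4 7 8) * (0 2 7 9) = (0 3 1 9)(2 11 4 12)(7 8) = [3, 9, 11, 1, 12, 5, 6, 8, 7, 0, 10, 4, 2]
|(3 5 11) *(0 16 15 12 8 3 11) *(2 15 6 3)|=|(0 16 6 3 5)(2 15 12 8)|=20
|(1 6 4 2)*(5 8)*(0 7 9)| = |(0 7 9)(1 6 4 2)(5 8)| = 12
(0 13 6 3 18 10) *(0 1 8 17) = (0 13 6 3 18 10 1 8 17) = [13, 8, 2, 18, 4, 5, 3, 7, 17, 9, 1, 11, 12, 6, 14, 15, 16, 0, 10]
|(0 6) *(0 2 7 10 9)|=6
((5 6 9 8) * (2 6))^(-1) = ((2 6 9 8 5))^(-1) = (2 5 8 9 6)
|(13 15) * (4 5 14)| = 6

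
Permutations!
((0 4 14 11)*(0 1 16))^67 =(0 4 14 11 1 16)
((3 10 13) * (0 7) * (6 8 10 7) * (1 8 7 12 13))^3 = (13)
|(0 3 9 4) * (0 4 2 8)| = 5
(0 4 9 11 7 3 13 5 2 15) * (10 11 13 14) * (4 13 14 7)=(0 13 5 2 15)(3 7)(4 9 14 10 11)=[13, 1, 15, 7, 9, 2, 6, 3, 8, 14, 11, 4, 12, 5, 10, 0]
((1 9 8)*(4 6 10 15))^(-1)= (1 8 9)(4 15 10 6)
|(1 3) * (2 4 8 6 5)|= |(1 3)(2 4 8 6 5)|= 10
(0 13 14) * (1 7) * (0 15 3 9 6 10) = [13, 7, 2, 9, 4, 5, 10, 1, 8, 6, 0, 11, 12, 14, 15, 3] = (0 13 14 15 3 9 6 10)(1 7)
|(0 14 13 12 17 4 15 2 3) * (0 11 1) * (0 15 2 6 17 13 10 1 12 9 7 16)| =16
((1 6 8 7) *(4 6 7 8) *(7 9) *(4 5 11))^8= (11)(1 7 9)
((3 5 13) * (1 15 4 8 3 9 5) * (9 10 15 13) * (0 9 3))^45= (0 13)(1 8)(3 4)(5 15)(9 10)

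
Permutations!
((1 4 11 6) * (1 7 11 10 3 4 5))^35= (1 5)(3 10 4)(6 11 7)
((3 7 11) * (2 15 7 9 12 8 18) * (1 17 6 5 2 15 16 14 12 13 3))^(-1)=((1 17 6 5 2 16 14 12 8 18 15 7 11)(3 9 13))^(-1)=(1 11 7 15 18 8 12 14 16 2 5 6 17)(3 13 9)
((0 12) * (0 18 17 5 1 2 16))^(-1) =((0 12 18 17 5 1 2 16))^(-1) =(0 16 2 1 5 17 18 12)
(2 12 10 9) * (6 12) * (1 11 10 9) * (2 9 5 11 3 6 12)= [0, 3, 12, 6, 4, 11, 2, 7, 8, 9, 1, 10, 5]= (1 3 6 2 12 5 11 10)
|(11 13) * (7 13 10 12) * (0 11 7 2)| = |(0 11 10 12 2)(7 13)| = 10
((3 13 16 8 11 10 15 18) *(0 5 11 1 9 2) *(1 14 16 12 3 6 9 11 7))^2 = ((0 5 7 1 11 10 15 18 6 9 2)(3 13 12)(8 14 16))^2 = (0 7 11 15 6 2 5 1 10 18 9)(3 12 13)(8 16 14)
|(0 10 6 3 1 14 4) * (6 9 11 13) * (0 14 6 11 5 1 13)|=|(0 10 9 5 1 6 3 13 11)(4 14)|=18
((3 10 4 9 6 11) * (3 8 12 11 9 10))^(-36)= (12)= ((4 10)(6 9)(8 12 11))^(-36)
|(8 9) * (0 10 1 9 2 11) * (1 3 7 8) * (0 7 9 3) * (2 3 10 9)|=20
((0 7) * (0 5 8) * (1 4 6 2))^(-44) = ((0 7 5 8)(1 4 6 2))^(-44) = (8)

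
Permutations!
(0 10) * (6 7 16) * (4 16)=(0 10)(4 16 6 7)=[10, 1, 2, 3, 16, 5, 7, 4, 8, 9, 0, 11, 12, 13, 14, 15, 6]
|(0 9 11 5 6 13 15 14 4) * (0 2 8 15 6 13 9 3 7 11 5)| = 20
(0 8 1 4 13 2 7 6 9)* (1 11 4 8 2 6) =(0 2 7 1 8 11 4 13 6 9) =[2, 8, 7, 3, 13, 5, 9, 1, 11, 0, 10, 4, 12, 6]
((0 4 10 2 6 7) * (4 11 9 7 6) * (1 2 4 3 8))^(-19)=((0 11 9 7)(1 2 3 8)(4 10))^(-19)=(0 11 9 7)(1 2 3 8)(4 10)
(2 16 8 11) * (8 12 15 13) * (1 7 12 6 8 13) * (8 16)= [0, 7, 8, 3, 4, 5, 16, 12, 11, 9, 10, 2, 15, 13, 14, 1, 6]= (1 7 12 15)(2 8 11)(6 16)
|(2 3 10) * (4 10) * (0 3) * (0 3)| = |(2 3 4 10)| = 4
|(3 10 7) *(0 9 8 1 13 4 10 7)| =14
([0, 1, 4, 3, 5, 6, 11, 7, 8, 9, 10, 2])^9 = (2 11 6 5 4)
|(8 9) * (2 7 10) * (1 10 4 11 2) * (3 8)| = 12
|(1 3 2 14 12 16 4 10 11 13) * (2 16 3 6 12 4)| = |(1 6 12 3 16 2 14 4 10 11 13)| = 11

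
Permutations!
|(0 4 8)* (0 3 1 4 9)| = |(0 9)(1 4 8 3)| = 4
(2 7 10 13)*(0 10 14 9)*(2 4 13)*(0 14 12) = (0 10 2 7 12)(4 13)(9 14) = [10, 1, 7, 3, 13, 5, 6, 12, 8, 14, 2, 11, 0, 4, 9]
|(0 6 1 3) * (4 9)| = |(0 6 1 3)(4 9)| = 4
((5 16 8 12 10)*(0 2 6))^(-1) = (0 6 2)(5 10 12 8 16)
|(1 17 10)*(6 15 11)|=3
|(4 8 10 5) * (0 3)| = |(0 3)(4 8 10 5)| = 4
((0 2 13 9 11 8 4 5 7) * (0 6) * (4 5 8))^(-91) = ((0 2 13 9 11 4 8 5 7 6))^(-91) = (0 6 7 5 8 4 11 9 13 2)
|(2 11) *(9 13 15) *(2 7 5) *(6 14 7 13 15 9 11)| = 20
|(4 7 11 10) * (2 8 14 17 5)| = |(2 8 14 17 5)(4 7 11 10)| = 20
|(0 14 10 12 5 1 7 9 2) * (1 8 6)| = |(0 14 10 12 5 8 6 1 7 9 2)| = 11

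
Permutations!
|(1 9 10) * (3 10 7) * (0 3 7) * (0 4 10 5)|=|(0 3 5)(1 9 4 10)|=12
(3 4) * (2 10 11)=(2 10 11)(3 4)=[0, 1, 10, 4, 3, 5, 6, 7, 8, 9, 11, 2]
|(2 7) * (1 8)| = |(1 8)(2 7)| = 2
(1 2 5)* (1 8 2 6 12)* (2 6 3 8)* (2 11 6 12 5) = (1 3 8 12)(5 11 6) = [0, 3, 2, 8, 4, 11, 5, 7, 12, 9, 10, 6, 1]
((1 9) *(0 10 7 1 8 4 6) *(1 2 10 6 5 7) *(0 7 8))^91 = (10)(4 5 8)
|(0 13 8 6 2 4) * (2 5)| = 7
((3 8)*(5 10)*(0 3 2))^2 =(10)(0 8)(2 3)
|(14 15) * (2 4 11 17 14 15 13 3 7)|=|(2 4 11 17 14 13 3 7)|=8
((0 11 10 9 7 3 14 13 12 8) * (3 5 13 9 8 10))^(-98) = (0 11 3 14 9 7 5 13 12 10 8)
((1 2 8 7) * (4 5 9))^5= ((1 2 8 7)(4 5 9))^5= (1 2 8 7)(4 9 5)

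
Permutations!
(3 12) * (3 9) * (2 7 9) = (2 7 9 3 12) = [0, 1, 7, 12, 4, 5, 6, 9, 8, 3, 10, 11, 2]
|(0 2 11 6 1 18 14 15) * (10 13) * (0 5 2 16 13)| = 8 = |(0 16 13 10)(1 18 14 15 5 2 11 6)|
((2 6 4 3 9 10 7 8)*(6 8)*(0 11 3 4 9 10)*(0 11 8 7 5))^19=((0 8 2 7 6 9 11 3 10 5))^19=(0 5 10 3 11 9 6 7 2 8)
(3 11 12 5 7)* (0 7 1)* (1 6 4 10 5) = (0 7 3 11 12 1)(4 10 5 6) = [7, 0, 2, 11, 10, 6, 4, 3, 8, 9, 5, 12, 1]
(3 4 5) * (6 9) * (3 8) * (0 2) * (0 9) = (0 2 9 6)(3 4 5 8) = [2, 1, 9, 4, 5, 8, 0, 7, 3, 6]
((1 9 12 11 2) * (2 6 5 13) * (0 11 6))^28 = (13)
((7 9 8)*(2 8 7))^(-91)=((2 8)(7 9))^(-91)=(2 8)(7 9)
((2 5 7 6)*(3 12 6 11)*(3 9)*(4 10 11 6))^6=(12)(2 7)(5 6)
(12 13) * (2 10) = (2 10)(12 13) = [0, 1, 10, 3, 4, 5, 6, 7, 8, 9, 2, 11, 13, 12]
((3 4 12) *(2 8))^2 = ((2 8)(3 4 12))^2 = (3 12 4)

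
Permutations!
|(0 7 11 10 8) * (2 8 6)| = |(0 7 11 10 6 2 8)| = 7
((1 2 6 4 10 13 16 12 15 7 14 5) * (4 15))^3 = ((1 2 6 15 7 14 5)(4 10 13 16 12))^3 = (1 15 5 6 14 2 7)(4 16 10 12 13)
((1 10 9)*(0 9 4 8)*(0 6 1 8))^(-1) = ((0 9 8 6 1 10 4))^(-1) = (0 4 10 1 6 8 9)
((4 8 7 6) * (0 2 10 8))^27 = (0 4 6 7 8 10 2)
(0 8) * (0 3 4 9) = (0 8 3 4 9) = [8, 1, 2, 4, 9, 5, 6, 7, 3, 0]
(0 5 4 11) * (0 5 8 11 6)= (0 8 11 5 4 6)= [8, 1, 2, 3, 6, 4, 0, 7, 11, 9, 10, 5]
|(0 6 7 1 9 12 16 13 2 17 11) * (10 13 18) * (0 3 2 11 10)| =24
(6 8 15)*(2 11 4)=(2 11 4)(6 8 15)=[0, 1, 11, 3, 2, 5, 8, 7, 15, 9, 10, 4, 12, 13, 14, 6]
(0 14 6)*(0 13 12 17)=(0 14 6 13 12 17)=[14, 1, 2, 3, 4, 5, 13, 7, 8, 9, 10, 11, 17, 12, 6, 15, 16, 0]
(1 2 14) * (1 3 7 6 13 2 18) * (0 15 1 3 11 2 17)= (0 15 1 18 3 7 6 13 17)(2 14 11)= [15, 18, 14, 7, 4, 5, 13, 6, 8, 9, 10, 2, 12, 17, 11, 1, 16, 0, 3]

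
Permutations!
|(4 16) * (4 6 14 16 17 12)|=|(4 17 12)(6 14 16)|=3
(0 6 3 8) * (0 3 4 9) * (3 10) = (0 6 4 9)(3 8 10) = [6, 1, 2, 8, 9, 5, 4, 7, 10, 0, 3]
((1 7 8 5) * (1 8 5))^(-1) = ((1 7 5 8))^(-1) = (1 8 5 7)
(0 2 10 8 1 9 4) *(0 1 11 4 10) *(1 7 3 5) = (0 2)(1 9 10 8 11 4 7 3 5) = [2, 9, 0, 5, 7, 1, 6, 3, 11, 10, 8, 4]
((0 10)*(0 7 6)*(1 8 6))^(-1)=(0 6 8 1 7 10)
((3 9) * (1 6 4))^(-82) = ((1 6 4)(3 9))^(-82) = (9)(1 4 6)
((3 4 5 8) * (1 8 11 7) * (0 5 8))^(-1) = (0 1 7 11 5)(3 8 4)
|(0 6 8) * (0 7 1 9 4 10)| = 8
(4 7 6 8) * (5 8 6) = (4 7 5 8) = [0, 1, 2, 3, 7, 8, 6, 5, 4]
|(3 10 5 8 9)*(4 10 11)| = 7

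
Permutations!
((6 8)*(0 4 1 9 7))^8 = (0 9 4 7 1)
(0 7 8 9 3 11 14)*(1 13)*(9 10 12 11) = (0 7 8 10 12 11 14)(1 13)(3 9) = [7, 13, 2, 9, 4, 5, 6, 8, 10, 3, 12, 14, 11, 1, 0]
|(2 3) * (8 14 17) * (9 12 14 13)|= 6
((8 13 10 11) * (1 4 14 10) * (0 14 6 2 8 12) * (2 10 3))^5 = (0 13 11 2 6 14 1 12 8 10 3 4)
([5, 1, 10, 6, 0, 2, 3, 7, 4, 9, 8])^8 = [2, 1, 8, 3, 5, 10, 6, 7, 0, 9, 4]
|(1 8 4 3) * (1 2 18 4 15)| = 12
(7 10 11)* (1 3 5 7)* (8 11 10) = (1 3 5 7 8 11) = [0, 3, 2, 5, 4, 7, 6, 8, 11, 9, 10, 1]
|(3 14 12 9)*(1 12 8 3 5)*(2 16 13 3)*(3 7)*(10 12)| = 35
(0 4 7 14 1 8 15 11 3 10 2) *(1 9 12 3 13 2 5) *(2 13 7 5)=(0 4 5 1 8 15 11 7 14 9 12 3 10 2)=[4, 8, 0, 10, 5, 1, 6, 14, 15, 12, 2, 7, 3, 13, 9, 11]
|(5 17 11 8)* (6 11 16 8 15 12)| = 4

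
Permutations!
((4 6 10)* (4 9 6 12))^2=(12)(6 9 10)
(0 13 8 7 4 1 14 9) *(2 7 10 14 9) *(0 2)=(0 13 8 10 14)(1 9 2 7 4)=[13, 9, 7, 3, 1, 5, 6, 4, 10, 2, 14, 11, 12, 8, 0]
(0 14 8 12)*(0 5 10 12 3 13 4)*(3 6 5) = [14, 1, 2, 13, 0, 10, 5, 7, 6, 9, 12, 11, 3, 4, 8] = (0 14 8 6 5 10 12 3 13 4)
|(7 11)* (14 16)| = 2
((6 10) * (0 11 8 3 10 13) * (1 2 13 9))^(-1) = ((0 11 8 3 10 6 9 1 2 13))^(-1) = (0 13 2 1 9 6 10 3 8 11)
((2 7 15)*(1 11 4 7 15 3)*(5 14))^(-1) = (1 3 7 4 11)(2 15)(5 14) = ((1 11 4 7 3)(2 15)(5 14))^(-1)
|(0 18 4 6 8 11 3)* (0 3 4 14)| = 12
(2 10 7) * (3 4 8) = (2 10 7)(3 4 8) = [0, 1, 10, 4, 8, 5, 6, 2, 3, 9, 7]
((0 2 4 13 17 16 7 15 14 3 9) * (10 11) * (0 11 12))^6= (0 7 10 17 9 4 14)(2 15 12 16 11 13 3)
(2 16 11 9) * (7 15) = (2 16 11 9)(7 15) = [0, 1, 16, 3, 4, 5, 6, 15, 8, 2, 10, 9, 12, 13, 14, 7, 11]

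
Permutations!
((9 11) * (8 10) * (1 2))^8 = (11)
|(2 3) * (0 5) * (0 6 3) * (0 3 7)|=4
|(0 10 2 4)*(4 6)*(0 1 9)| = 7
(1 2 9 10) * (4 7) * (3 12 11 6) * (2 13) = [0, 13, 9, 12, 7, 5, 3, 4, 8, 10, 1, 6, 11, 2] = (1 13 2 9 10)(3 12 11 6)(4 7)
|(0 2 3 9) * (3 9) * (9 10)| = |(0 2 10 9)| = 4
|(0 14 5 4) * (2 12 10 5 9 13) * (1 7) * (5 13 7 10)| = 11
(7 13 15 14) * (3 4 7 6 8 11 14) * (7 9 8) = (3 4 9 8 11 14 6 7 13 15) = [0, 1, 2, 4, 9, 5, 7, 13, 11, 8, 10, 14, 12, 15, 6, 3]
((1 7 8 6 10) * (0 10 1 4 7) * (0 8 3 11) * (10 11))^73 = ((0 11)(1 8 6)(3 10 4 7))^73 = (0 11)(1 8 6)(3 10 4 7)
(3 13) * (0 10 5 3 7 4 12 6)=(0 10 5 3 13 7 4 12 6)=[10, 1, 2, 13, 12, 3, 0, 4, 8, 9, 5, 11, 6, 7]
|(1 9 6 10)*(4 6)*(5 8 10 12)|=8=|(1 9 4 6 12 5 8 10)|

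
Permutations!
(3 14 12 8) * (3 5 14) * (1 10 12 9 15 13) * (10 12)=(1 12 8 5 14 9 15 13)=[0, 12, 2, 3, 4, 14, 6, 7, 5, 15, 10, 11, 8, 1, 9, 13]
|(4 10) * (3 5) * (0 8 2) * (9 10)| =6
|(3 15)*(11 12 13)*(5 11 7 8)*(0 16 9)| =6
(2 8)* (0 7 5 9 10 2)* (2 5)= (0 7 2 8)(5 9 10)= [7, 1, 8, 3, 4, 9, 6, 2, 0, 10, 5]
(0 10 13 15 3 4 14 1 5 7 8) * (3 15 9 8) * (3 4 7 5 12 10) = (15)(0 3 7 4 14 1 12 10 13 9 8) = [3, 12, 2, 7, 14, 5, 6, 4, 0, 8, 13, 11, 10, 9, 1, 15]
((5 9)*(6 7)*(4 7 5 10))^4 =(4 9 6)(5 7 10)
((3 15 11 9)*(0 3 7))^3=(0 11)(3 9)(7 15)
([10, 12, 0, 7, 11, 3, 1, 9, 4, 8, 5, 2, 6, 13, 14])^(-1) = (14)(0 2 11 4 8 9 7 3 5 10)(1 6 12)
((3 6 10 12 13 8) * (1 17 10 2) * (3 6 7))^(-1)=(1 2 6 8 13 12 10 17)(3 7)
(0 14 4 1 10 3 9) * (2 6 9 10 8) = (0 14 4 1 8 2 6 9)(3 10) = [14, 8, 6, 10, 1, 5, 9, 7, 2, 0, 3, 11, 12, 13, 4]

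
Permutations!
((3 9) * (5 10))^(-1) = (3 9)(5 10)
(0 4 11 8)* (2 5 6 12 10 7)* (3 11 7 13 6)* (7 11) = [4, 1, 5, 7, 11, 3, 12, 2, 0, 9, 13, 8, 10, 6] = (0 4 11 8)(2 5 3 7)(6 12 10 13)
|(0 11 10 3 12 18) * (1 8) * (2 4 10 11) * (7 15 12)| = 18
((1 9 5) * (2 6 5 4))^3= ((1 9 4 2 6 5))^3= (1 2)(4 5)(6 9)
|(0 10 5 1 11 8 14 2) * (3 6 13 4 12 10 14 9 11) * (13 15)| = 9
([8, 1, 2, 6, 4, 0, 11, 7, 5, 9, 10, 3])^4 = [8, 1, 2, 6, 4, 0, 11, 7, 5, 9, 10, 3]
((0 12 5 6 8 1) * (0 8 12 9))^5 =((0 9)(1 8)(5 6 12))^5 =(0 9)(1 8)(5 12 6)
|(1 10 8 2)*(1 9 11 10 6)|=10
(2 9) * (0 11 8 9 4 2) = (0 11 8 9)(2 4) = [11, 1, 4, 3, 2, 5, 6, 7, 9, 0, 10, 8]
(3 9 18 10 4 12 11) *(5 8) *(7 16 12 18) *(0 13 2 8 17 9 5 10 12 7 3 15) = (0 13 2 8 10 4 18 12 11 15)(3 5 17 9)(7 16) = [13, 1, 8, 5, 18, 17, 6, 16, 10, 3, 4, 15, 11, 2, 14, 0, 7, 9, 12]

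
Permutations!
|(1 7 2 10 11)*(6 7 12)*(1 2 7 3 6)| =|(1 12)(2 10 11)(3 6)| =6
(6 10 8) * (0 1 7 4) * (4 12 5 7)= (0 1 4)(5 7 12)(6 10 8)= [1, 4, 2, 3, 0, 7, 10, 12, 6, 9, 8, 11, 5]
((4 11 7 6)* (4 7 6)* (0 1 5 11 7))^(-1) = ((0 1 5 11 6)(4 7))^(-1) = (0 6 11 5 1)(4 7)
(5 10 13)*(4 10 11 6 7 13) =(4 10)(5 11 6 7 13) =[0, 1, 2, 3, 10, 11, 7, 13, 8, 9, 4, 6, 12, 5]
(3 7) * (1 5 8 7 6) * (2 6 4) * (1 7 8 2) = (8)(1 5 2 6 7 3 4) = [0, 5, 6, 4, 1, 2, 7, 3, 8]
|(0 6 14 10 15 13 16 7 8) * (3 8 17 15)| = |(0 6 14 10 3 8)(7 17 15 13 16)| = 30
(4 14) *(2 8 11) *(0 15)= (0 15)(2 8 11)(4 14)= [15, 1, 8, 3, 14, 5, 6, 7, 11, 9, 10, 2, 12, 13, 4, 0]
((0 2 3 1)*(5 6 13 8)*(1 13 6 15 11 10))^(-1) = (0 1 10 11 15 5 8 13 3 2)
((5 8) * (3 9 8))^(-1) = (3 5 8 9)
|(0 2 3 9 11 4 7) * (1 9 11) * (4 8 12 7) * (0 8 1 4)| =21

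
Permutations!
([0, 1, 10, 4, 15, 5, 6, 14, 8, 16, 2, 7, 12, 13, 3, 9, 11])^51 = (2 10)(3 9 7 4 16 14 15 11)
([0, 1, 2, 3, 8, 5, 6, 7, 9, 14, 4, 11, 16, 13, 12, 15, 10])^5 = (4 16 14 8 10 12 9)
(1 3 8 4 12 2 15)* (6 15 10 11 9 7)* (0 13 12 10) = (0 13 12 2)(1 3 8 4 10 11 9 7 6 15) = [13, 3, 0, 8, 10, 5, 15, 6, 4, 7, 11, 9, 2, 12, 14, 1]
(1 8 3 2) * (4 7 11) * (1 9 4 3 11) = [0, 8, 9, 2, 7, 5, 6, 1, 11, 4, 10, 3] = (1 8 11 3 2 9 4 7)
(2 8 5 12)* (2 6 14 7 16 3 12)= [0, 1, 8, 12, 4, 2, 14, 16, 5, 9, 10, 11, 6, 13, 7, 15, 3]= (2 8 5)(3 12 6 14 7 16)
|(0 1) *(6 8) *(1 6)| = 4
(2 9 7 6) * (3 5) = (2 9 7 6)(3 5) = [0, 1, 9, 5, 4, 3, 2, 6, 8, 7]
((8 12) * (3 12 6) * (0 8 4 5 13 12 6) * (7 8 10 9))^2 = ((0 10 9 7 8)(3 6)(4 5 13 12))^2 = (0 9 8 10 7)(4 13)(5 12)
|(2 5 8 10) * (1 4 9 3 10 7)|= |(1 4 9 3 10 2 5 8 7)|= 9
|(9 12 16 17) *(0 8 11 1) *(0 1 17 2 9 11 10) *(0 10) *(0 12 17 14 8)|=8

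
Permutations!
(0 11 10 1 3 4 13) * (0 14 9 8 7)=[11, 3, 2, 4, 13, 5, 6, 0, 7, 8, 1, 10, 12, 14, 9]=(0 11 10 1 3 4 13 14 9 8 7)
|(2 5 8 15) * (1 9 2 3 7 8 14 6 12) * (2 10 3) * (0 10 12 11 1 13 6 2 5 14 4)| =24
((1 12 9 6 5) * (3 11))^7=(1 9 5 12 6)(3 11)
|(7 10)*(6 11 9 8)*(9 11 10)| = |(11)(6 10 7 9 8)| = 5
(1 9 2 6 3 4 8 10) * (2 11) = [0, 9, 6, 4, 8, 5, 3, 7, 10, 11, 1, 2] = (1 9 11 2 6 3 4 8 10)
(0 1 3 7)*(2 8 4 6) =(0 1 3 7)(2 8 4 6) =[1, 3, 8, 7, 6, 5, 2, 0, 4]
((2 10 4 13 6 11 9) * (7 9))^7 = ((2 10 4 13 6 11 7 9))^7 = (2 9 7 11 6 13 4 10)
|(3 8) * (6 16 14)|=|(3 8)(6 16 14)|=6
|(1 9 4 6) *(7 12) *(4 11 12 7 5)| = |(1 9 11 12 5 4 6)| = 7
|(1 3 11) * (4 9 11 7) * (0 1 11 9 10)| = 6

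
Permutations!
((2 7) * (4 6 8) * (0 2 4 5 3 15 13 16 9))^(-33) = ((0 2 7 4 6 8 5 3 15 13 16 9))^(-33) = (0 4 5 13)(2 6 3 16)(7 8 15 9)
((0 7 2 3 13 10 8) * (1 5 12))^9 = ((0 7 2 3 13 10 8)(1 5 12))^9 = (0 2 13 8 7 3 10)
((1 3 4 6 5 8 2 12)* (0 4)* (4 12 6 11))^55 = (0 3 1 12)(2 8 5 6)(4 11)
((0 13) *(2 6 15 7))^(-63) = ((0 13)(2 6 15 7))^(-63) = (0 13)(2 6 15 7)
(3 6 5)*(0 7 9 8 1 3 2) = (0 7 9 8 1 3 6 5 2) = [7, 3, 0, 6, 4, 2, 5, 9, 1, 8]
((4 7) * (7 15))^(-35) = (4 15 7)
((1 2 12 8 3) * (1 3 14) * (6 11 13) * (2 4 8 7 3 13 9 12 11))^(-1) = (1 14 8 4)(2 6 13 3 7 12 9 11)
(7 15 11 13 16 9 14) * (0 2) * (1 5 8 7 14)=[2, 5, 0, 3, 4, 8, 6, 15, 7, 1, 10, 13, 12, 16, 14, 11, 9]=(0 2)(1 5 8 7 15 11 13 16 9)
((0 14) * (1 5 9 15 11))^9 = ((0 14)(1 5 9 15 11))^9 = (0 14)(1 11 15 9 5)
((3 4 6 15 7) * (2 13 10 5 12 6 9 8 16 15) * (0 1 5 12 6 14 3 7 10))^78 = (3 10 8)(4 12 16)(9 14 15)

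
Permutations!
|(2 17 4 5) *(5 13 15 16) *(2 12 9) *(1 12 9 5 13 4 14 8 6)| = 9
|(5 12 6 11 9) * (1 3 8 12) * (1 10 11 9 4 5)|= 12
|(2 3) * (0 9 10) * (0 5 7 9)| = |(2 3)(5 7 9 10)| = 4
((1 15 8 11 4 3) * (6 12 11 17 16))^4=((1 15 8 17 16 6 12 11 4 3))^4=(1 16 4 8 12)(3 17 11 15 6)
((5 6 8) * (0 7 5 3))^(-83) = (0 7 5 6 8 3)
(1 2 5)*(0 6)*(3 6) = [3, 2, 5, 6, 4, 1, 0] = (0 3 6)(1 2 5)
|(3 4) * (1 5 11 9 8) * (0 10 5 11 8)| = 14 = |(0 10 5 8 1 11 9)(3 4)|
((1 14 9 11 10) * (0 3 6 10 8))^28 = (0 3 6 10 1 14 9 11 8)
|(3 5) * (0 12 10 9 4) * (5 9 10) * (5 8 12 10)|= |(0 10 5 3 9 4)(8 12)|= 6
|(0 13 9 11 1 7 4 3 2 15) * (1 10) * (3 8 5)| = 13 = |(0 13 9 11 10 1 7 4 8 5 3 2 15)|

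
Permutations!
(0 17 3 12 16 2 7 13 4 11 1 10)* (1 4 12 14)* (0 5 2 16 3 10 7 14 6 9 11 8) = (0 17 10 5 2 14 1 7 13 12 3 6 9 11 4 8) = [17, 7, 14, 6, 8, 2, 9, 13, 0, 11, 5, 4, 3, 12, 1, 15, 16, 10]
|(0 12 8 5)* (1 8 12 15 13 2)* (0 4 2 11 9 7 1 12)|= 12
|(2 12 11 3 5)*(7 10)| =|(2 12 11 3 5)(7 10)| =10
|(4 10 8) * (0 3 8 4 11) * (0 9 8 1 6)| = 12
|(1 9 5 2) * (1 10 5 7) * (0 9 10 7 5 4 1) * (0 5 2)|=15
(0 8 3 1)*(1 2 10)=(0 8 3 2 10 1)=[8, 0, 10, 2, 4, 5, 6, 7, 3, 9, 1]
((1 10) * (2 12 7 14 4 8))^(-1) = (1 10)(2 8 4 14 7 12)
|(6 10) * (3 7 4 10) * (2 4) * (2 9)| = 7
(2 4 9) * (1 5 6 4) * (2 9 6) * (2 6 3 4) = (9)(1 5 6 2)(3 4) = [0, 5, 1, 4, 3, 6, 2, 7, 8, 9]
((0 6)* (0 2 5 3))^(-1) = ((0 6 2 5 3))^(-1) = (0 3 5 2 6)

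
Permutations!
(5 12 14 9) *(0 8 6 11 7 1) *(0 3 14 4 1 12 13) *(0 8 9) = (0 9 5 13 8 6 11 7 12 4 1 3 14) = [9, 3, 2, 14, 1, 13, 11, 12, 6, 5, 10, 7, 4, 8, 0]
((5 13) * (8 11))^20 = ((5 13)(8 11))^20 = (13)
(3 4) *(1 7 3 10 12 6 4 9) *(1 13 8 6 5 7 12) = (1 12 5 7 3 9 13 8 6 4 10) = [0, 12, 2, 9, 10, 7, 4, 3, 6, 13, 1, 11, 5, 8]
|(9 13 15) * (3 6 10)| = 3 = |(3 6 10)(9 13 15)|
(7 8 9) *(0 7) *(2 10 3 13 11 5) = [7, 1, 10, 13, 4, 2, 6, 8, 9, 0, 3, 5, 12, 11] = (0 7 8 9)(2 10 3 13 11 5)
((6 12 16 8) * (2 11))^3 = (2 11)(6 8 16 12)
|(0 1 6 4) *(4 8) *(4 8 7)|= 5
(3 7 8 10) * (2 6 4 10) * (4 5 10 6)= (2 4 6 5 10 3 7 8)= [0, 1, 4, 7, 6, 10, 5, 8, 2, 9, 3]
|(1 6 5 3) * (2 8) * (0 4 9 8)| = 20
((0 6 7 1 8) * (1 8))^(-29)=(0 8 7 6)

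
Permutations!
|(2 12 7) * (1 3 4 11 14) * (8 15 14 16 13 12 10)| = 13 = |(1 3 4 11 16 13 12 7 2 10 8 15 14)|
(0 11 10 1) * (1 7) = (0 11 10 7 1) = [11, 0, 2, 3, 4, 5, 6, 1, 8, 9, 7, 10]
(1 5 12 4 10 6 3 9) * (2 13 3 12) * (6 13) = (1 5 2 6 12 4 10 13 3 9) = [0, 5, 6, 9, 10, 2, 12, 7, 8, 1, 13, 11, 4, 3]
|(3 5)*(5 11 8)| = |(3 11 8 5)| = 4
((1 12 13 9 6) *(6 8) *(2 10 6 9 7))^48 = (1 6 10 2 7 13 12)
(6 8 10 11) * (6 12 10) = (6 8)(10 11 12) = [0, 1, 2, 3, 4, 5, 8, 7, 6, 9, 11, 12, 10]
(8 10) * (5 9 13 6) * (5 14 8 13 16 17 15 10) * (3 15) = [0, 1, 2, 15, 4, 9, 14, 7, 5, 16, 13, 11, 12, 6, 8, 10, 17, 3] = (3 15 10 13 6 14 8 5 9 16 17)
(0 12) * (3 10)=(0 12)(3 10)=[12, 1, 2, 10, 4, 5, 6, 7, 8, 9, 3, 11, 0]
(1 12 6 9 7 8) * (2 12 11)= (1 11 2 12 6 9 7 8)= [0, 11, 12, 3, 4, 5, 9, 8, 1, 7, 10, 2, 6]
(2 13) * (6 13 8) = (2 8 6 13) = [0, 1, 8, 3, 4, 5, 13, 7, 6, 9, 10, 11, 12, 2]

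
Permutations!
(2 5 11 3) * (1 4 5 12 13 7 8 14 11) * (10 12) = (1 4 5)(2 10 12 13 7 8 14 11 3) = [0, 4, 10, 2, 5, 1, 6, 8, 14, 9, 12, 3, 13, 7, 11]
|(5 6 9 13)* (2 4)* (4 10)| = 12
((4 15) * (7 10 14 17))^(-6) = (7 14)(10 17)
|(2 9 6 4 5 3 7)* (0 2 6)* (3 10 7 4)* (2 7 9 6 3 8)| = |(0 7 3 4 5 10 9)(2 6 8)| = 21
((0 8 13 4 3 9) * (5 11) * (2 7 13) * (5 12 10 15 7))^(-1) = (0 9 3 4 13 7 15 10 12 11 5 2 8)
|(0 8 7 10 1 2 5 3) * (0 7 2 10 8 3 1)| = 8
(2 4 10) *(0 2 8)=(0 2 4 10 8)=[2, 1, 4, 3, 10, 5, 6, 7, 0, 9, 8]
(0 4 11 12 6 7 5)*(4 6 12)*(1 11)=[6, 11, 2, 3, 1, 0, 7, 5, 8, 9, 10, 4, 12]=(12)(0 6 7 5)(1 11 4)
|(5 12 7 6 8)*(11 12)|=|(5 11 12 7 6 8)|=6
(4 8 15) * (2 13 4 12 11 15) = [0, 1, 13, 3, 8, 5, 6, 7, 2, 9, 10, 15, 11, 4, 14, 12] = (2 13 4 8)(11 15 12)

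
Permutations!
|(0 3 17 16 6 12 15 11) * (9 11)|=9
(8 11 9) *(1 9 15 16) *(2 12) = [0, 9, 12, 3, 4, 5, 6, 7, 11, 8, 10, 15, 2, 13, 14, 16, 1] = (1 9 8 11 15 16)(2 12)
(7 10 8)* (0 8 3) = (0 8 7 10 3) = [8, 1, 2, 0, 4, 5, 6, 10, 7, 9, 3]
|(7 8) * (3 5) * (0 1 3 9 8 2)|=8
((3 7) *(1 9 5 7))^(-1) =((1 9 5 7 3))^(-1) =(1 3 7 5 9)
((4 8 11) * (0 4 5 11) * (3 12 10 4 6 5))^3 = ((0 6 5 11 3 12 10 4 8))^3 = (0 11 10)(3 4 6)(5 12 8)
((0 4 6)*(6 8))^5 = (0 4 8 6)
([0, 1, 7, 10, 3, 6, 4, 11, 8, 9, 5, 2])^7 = (2 7 11)(3 5 4 10 6)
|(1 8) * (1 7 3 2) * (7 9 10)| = 7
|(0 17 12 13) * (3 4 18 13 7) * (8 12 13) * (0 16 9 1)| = |(0 17 13 16 9 1)(3 4 18 8 12 7)| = 6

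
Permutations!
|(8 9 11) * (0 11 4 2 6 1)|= 8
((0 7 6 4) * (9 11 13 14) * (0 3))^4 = (14)(0 3 4 6 7)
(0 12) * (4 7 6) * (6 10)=(0 12)(4 7 10 6)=[12, 1, 2, 3, 7, 5, 4, 10, 8, 9, 6, 11, 0]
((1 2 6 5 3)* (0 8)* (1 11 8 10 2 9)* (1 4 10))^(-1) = (0 8 11 3 5 6 2 10 4 9 1)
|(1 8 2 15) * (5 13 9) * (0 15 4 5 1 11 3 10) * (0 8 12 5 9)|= |(0 15 11 3 10 8 2 4 9 1 12 5 13)|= 13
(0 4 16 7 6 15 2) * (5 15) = [4, 1, 0, 3, 16, 15, 5, 6, 8, 9, 10, 11, 12, 13, 14, 2, 7] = (0 4 16 7 6 5 15 2)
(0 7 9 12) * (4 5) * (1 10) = (0 7 9 12)(1 10)(4 5) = [7, 10, 2, 3, 5, 4, 6, 9, 8, 12, 1, 11, 0]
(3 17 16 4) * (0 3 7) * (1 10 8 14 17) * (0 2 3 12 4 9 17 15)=(0 12 4 7 2 3 1 10 8 14 15)(9 17 16)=[12, 10, 3, 1, 7, 5, 6, 2, 14, 17, 8, 11, 4, 13, 15, 0, 9, 16]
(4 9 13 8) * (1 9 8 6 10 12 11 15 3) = [0, 9, 2, 1, 8, 5, 10, 7, 4, 13, 12, 15, 11, 6, 14, 3] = (1 9 13 6 10 12 11 15 3)(4 8)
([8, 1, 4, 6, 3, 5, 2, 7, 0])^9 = [8, 1, 4, 6, 3, 5, 2, 7, 0]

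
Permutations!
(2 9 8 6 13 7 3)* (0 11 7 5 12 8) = (0 11 7 3 2 9)(5 12 8 6 13) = [11, 1, 9, 2, 4, 12, 13, 3, 6, 0, 10, 7, 8, 5]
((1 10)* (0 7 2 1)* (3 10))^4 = ((0 7 2 1 3 10))^4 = (0 3 2)(1 7 10)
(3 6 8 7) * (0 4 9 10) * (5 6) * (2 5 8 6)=(0 4 9 10)(2 5)(3 8 7)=[4, 1, 5, 8, 9, 2, 6, 3, 7, 10, 0]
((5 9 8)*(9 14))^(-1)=(5 8 9 14)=((5 14 9 8))^(-1)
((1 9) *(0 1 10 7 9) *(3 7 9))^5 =(0 1)(3 7)(9 10)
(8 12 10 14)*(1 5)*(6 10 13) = [0, 5, 2, 3, 4, 1, 10, 7, 12, 9, 14, 11, 13, 6, 8] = (1 5)(6 10 14 8 12 13)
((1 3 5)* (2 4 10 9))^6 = (2 10)(4 9)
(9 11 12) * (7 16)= [0, 1, 2, 3, 4, 5, 6, 16, 8, 11, 10, 12, 9, 13, 14, 15, 7]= (7 16)(9 11 12)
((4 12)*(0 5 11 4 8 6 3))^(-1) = (0 3 6 8 12 4 11 5)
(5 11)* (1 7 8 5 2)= [0, 7, 1, 3, 4, 11, 6, 8, 5, 9, 10, 2]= (1 7 8 5 11 2)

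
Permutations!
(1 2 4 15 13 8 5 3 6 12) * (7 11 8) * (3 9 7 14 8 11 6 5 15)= (1 2 4 3 5 9 7 6 12)(8 15 13 14)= [0, 2, 4, 5, 3, 9, 12, 6, 15, 7, 10, 11, 1, 14, 8, 13]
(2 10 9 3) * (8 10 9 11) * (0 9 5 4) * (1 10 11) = [9, 10, 5, 2, 0, 4, 6, 7, 11, 3, 1, 8] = (0 9 3 2 5 4)(1 10)(8 11)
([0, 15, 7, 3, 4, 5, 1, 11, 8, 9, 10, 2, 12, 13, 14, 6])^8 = [0, 6, 11, 3, 4, 5, 15, 2, 8, 9, 10, 7, 12, 13, 14, 1]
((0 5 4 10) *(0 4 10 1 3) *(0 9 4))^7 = ((0 5 10)(1 3 9 4))^7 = (0 5 10)(1 4 9 3)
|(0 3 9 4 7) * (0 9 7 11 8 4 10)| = 15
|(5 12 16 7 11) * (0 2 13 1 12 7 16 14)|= |(16)(0 2 13 1 12 14)(5 7 11)|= 6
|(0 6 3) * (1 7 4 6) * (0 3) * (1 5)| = 6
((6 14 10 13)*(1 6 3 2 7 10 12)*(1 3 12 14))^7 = ((14)(1 6)(2 7 10 13 12 3))^7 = (14)(1 6)(2 7 10 13 12 3)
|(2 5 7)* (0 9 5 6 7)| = |(0 9 5)(2 6 7)| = 3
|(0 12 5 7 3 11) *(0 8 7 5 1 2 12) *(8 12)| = |(1 2 8 7 3 11 12)| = 7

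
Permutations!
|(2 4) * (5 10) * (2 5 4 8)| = 6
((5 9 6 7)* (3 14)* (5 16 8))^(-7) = (3 14)(5 8 16 7 6 9)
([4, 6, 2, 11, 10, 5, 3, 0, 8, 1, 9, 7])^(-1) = (0 7 11 3 6 1 9 10 4)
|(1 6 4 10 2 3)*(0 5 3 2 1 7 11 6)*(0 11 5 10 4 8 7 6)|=|(0 10 1 11)(3 6 8 7 5)|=20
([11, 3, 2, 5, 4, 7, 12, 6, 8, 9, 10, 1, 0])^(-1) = [12, 11, 2, 1, 4, 3, 7, 5, 8, 9, 10, 0, 6]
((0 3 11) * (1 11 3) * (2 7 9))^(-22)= (0 11 1)(2 9 7)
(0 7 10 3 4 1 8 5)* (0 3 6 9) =(0 7 10 6 9)(1 8 5 3 4) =[7, 8, 2, 4, 1, 3, 9, 10, 5, 0, 6]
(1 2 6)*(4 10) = (1 2 6)(4 10) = [0, 2, 6, 3, 10, 5, 1, 7, 8, 9, 4]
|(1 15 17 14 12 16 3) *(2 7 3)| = |(1 15 17 14 12 16 2 7 3)| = 9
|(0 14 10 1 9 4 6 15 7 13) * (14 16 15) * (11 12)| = 30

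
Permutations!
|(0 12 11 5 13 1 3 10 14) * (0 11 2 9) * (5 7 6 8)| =|(0 12 2 9)(1 3 10 14 11 7 6 8 5 13)| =20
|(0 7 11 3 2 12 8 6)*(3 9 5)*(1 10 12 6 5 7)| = 9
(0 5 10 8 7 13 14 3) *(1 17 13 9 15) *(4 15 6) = (0 5 10 8 7 9 6 4 15 1 17 13 14 3) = [5, 17, 2, 0, 15, 10, 4, 9, 7, 6, 8, 11, 12, 14, 3, 1, 16, 13]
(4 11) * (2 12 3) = (2 12 3)(4 11) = [0, 1, 12, 2, 11, 5, 6, 7, 8, 9, 10, 4, 3]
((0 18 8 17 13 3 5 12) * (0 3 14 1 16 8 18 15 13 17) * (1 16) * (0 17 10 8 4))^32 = ((18)(0 15 13 14 16 4)(3 5 12)(8 17 10))^32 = (18)(0 13 16)(3 12 5)(4 15 14)(8 10 17)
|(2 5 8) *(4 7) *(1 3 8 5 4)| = 6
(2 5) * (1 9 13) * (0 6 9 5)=[6, 5, 0, 3, 4, 2, 9, 7, 8, 13, 10, 11, 12, 1]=(0 6 9 13 1 5 2)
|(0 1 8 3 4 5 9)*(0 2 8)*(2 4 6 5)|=14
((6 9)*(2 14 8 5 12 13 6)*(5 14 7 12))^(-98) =(14)(2 6 12)(7 9 13) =((2 7 12 13 6 9)(8 14))^(-98)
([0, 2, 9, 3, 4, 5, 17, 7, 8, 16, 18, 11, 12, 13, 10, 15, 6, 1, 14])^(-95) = (1 2 9 16 6 17)(10 18 14)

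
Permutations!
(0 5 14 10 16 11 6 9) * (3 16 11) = (0 5 14 10 11 6 9)(3 16) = [5, 1, 2, 16, 4, 14, 9, 7, 8, 0, 11, 6, 12, 13, 10, 15, 3]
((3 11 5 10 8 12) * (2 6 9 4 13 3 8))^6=(2 11 4)(3 9 10)(5 13 6)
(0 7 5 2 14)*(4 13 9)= (0 7 5 2 14)(4 13 9)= [7, 1, 14, 3, 13, 2, 6, 5, 8, 4, 10, 11, 12, 9, 0]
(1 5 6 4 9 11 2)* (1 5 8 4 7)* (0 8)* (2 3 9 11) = (0 8 4 11 3 9 2 5 6 7 1) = [8, 0, 5, 9, 11, 6, 7, 1, 4, 2, 10, 3]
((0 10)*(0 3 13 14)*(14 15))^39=((0 10 3 13 15 14))^39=(0 13)(3 14)(10 15)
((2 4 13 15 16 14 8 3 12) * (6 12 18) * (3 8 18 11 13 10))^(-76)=(2 14 11)(3 12 16)(4 18 13)(6 15 10)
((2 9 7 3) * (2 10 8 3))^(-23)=(2 9 7)(3 10 8)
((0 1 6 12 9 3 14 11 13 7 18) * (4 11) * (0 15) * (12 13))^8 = (0 1 6 13 7 18 15)(3 4 12)(9 14 11)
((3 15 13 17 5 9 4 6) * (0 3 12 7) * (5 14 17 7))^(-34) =(17)(0 3 15 13 7)(4 6 12 5 9)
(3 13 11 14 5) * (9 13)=(3 9 13 11 14 5)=[0, 1, 2, 9, 4, 3, 6, 7, 8, 13, 10, 14, 12, 11, 5]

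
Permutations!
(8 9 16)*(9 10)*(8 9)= (8 10)(9 16)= [0, 1, 2, 3, 4, 5, 6, 7, 10, 16, 8, 11, 12, 13, 14, 15, 9]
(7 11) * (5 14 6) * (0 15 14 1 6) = (0 15 14)(1 6 5)(7 11) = [15, 6, 2, 3, 4, 1, 5, 11, 8, 9, 10, 7, 12, 13, 0, 14]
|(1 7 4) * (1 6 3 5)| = 6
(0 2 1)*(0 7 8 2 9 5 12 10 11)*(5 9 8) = (0 8 2 1 7 5 12 10 11) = [8, 7, 1, 3, 4, 12, 6, 5, 2, 9, 11, 0, 10]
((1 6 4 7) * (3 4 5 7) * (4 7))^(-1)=(1 7 3 4 5 6)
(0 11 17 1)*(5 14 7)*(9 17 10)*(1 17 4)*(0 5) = (17)(0 11 10 9 4 1 5 14 7) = [11, 5, 2, 3, 1, 14, 6, 0, 8, 4, 9, 10, 12, 13, 7, 15, 16, 17]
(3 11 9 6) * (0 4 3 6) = (0 4 3 11 9) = [4, 1, 2, 11, 3, 5, 6, 7, 8, 0, 10, 9]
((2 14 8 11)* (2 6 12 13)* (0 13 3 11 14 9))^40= (14)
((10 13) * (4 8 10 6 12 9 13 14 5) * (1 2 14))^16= (1 14 4 10 2 5 8)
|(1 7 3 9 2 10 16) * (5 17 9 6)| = 10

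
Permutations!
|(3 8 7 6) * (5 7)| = 5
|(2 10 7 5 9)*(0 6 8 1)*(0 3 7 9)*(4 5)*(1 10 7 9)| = 11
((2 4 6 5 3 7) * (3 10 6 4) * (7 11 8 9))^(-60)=((2 3 11 8 9 7)(5 10 6))^(-60)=(11)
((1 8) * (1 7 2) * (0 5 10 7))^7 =(10)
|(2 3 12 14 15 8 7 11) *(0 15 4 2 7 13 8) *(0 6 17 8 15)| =10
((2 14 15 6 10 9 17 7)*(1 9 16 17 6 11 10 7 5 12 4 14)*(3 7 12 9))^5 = ((1 3 7 2)(4 14 15 11 10 16 17 5 9 6 12))^5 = (1 3 7 2)(4 16 12 10 6 11 9 15 5 14 17)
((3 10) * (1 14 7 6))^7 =((1 14 7 6)(3 10))^7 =(1 6 7 14)(3 10)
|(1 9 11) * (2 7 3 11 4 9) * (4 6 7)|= 8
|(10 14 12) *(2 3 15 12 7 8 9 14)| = 20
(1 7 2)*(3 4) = (1 7 2)(3 4) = [0, 7, 1, 4, 3, 5, 6, 2]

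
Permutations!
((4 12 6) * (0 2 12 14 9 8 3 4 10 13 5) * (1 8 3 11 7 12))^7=(0 6 8 5 12 1 13 7 2 10 11)(3 9 14 4)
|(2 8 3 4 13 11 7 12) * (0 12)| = |(0 12 2 8 3 4 13 11 7)| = 9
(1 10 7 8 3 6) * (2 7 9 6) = [0, 10, 7, 2, 4, 5, 1, 8, 3, 6, 9] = (1 10 9 6)(2 7 8 3)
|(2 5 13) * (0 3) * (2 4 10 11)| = |(0 3)(2 5 13 4 10 11)| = 6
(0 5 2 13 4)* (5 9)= (0 9 5 2 13 4)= [9, 1, 13, 3, 0, 2, 6, 7, 8, 5, 10, 11, 12, 4]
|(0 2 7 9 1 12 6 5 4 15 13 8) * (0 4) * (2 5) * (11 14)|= 12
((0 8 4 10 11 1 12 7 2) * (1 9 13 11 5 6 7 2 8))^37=(0 1 12 2)(4 10 5 6 7 8)(9 13 11)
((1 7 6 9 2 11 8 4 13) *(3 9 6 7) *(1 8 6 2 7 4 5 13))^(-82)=((1 3 9 7 4)(2 11 6)(5 13 8))^(-82)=(1 7 3 4 9)(2 6 11)(5 8 13)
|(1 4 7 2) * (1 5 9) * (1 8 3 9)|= 15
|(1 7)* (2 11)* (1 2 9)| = 5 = |(1 7 2 11 9)|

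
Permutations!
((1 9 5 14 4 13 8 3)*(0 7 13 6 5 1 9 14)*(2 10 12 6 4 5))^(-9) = ((0 7 13 8 3 9 1 14 5)(2 10 12 6))^(-9) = (14)(2 6 12 10)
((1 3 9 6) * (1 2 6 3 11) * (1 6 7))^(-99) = ((1 11 6 2 7)(3 9))^(-99) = (1 11 6 2 7)(3 9)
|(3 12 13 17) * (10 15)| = |(3 12 13 17)(10 15)| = 4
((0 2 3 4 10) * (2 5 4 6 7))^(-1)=(0 10 4 5)(2 7 6 3)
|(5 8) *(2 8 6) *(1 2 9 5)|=|(1 2 8)(5 6 9)|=3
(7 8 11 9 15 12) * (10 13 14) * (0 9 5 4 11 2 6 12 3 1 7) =[9, 7, 6, 1, 11, 4, 12, 8, 2, 15, 13, 5, 0, 14, 10, 3] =(0 9 15 3 1 7 8 2 6 12)(4 11 5)(10 13 14)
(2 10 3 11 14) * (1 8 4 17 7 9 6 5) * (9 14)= (1 8 4 17 7 14 2 10 3 11 9 6 5)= [0, 8, 10, 11, 17, 1, 5, 14, 4, 6, 3, 9, 12, 13, 2, 15, 16, 7]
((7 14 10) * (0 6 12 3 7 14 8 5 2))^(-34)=(14)(0 5 7 12)(2 8 3 6)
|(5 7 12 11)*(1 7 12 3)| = 3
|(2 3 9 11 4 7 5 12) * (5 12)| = 7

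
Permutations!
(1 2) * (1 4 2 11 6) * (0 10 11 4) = [10, 4, 0, 3, 2, 5, 1, 7, 8, 9, 11, 6] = (0 10 11 6 1 4 2)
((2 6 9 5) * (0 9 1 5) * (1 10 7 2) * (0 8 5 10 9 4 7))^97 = (0 5 6 4 1 9 7 10 8 2)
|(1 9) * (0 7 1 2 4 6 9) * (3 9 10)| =6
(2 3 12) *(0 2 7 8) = (0 2 3 12 7 8) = [2, 1, 3, 12, 4, 5, 6, 8, 0, 9, 10, 11, 7]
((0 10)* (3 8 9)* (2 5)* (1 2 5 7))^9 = ((0 10)(1 2 7)(3 8 9))^9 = (0 10)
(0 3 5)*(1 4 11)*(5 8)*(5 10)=[3, 4, 2, 8, 11, 0, 6, 7, 10, 9, 5, 1]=(0 3 8 10 5)(1 4 11)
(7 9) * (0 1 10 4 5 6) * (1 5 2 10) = [5, 1, 10, 3, 2, 6, 0, 9, 8, 7, 4] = (0 5 6)(2 10 4)(7 9)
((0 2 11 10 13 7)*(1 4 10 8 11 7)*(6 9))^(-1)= ((0 2 7)(1 4 10 13)(6 9)(8 11))^(-1)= (0 7 2)(1 13 10 4)(6 9)(8 11)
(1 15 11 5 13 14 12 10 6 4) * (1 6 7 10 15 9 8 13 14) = (1 9 8 13)(4 6)(5 14 12 15 11)(7 10) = [0, 9, 2, 3, 6, 14, 4, 10, 13, 8, 7, 5, 15, 1, 12, 11]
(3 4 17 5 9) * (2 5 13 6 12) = (2 5 9 3 4 17 13 6 12) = [0, 1, 5, 4, 17, 9, 12, 7, 8, 3, 10, 11, 2, 6, 14, 15, 16, 13]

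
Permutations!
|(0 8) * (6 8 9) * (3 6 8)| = 6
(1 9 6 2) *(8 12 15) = (1 9 6 2)(8 12 15) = [0, 9, 1, 3, 4, 5, 2, 7, 12, 6, 10, 11, 15, 13, 14, 8]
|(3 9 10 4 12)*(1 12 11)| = |(1 12 3 9 10 4 11)| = 7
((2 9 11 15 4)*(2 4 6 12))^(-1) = (2 12 6 15 11 9)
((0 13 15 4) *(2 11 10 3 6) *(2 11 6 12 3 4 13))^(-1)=((0 2 6 11 10 4)(3 12)(13 15))^(-1)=(0 4 10 11 6 2)(3 12)(13 15)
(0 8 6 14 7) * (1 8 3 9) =(0 3 9 1 8 6 14 7) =[3, 8, 2, 9, 4, 5, 14, 0, 6, 1, 10, 11, 12, 13, 7]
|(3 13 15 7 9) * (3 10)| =|(3 13 15 7 9 10)| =6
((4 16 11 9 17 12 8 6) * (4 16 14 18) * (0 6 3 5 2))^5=((0 6 16 11 9 17 12 8 3 5 2)(4 14 18))^5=(0 17 2 9 5 11 3 16 8 6 12)(4 18 14)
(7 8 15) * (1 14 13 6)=[0, 14, 2, 3, 4, 5, 1, 8, 15, 9, 10, 11, 12, 6, 13, 7]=(1 14 13 6)(7 8 15)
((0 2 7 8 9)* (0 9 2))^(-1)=(9)(2 8 7)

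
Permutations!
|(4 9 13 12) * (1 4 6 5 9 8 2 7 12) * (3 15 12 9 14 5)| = 28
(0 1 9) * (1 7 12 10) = (0 7 12 10 1 9) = [7, 9, 2, 3, 4, 5, 6, 12, 8, 0, 1, 11, 10]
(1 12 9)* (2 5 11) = (1 12 9)(2 5 11) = [0, 12, 5, 3, 4, 11, 6, 7, 8, 1, 10, 2, 9]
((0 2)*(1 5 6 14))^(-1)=(0 2)(1 14 6 5)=((0 2)(1 5 6 14))^(-1)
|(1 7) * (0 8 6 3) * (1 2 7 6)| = 10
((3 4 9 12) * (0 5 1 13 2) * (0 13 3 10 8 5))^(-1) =((1 3 4 9 12 10 8 5)(2 13))^(-1) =(1 5 8 10 12 9 4 3)(2 13)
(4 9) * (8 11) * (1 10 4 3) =[0, 10, 2, 1, 9, 5, 6, 7, 11, 3, 4, 8] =(1 10 4 9 3)(8 11)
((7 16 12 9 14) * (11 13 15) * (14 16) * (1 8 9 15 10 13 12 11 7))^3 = (1 16 15)(7 8 11)(9 12 14)(10 13)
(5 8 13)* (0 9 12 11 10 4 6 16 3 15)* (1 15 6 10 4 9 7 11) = [7, 15, 2, 6, 10, 8, 16, 11, 13, 12, 9, 4, 1, 5, 14, 0, 3] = (0 7 11 4 10 9 12 1 15)(3 6 16)(5 8 13)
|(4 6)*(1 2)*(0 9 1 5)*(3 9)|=|(0 3 9 1 2 5)(4 6)|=6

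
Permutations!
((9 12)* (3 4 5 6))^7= (3 6 5 4)(9 12)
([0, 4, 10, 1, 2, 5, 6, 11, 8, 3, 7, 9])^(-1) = [0, 3, 4, 9, 1, 5, 6, 10, 8, 11, 2, 7]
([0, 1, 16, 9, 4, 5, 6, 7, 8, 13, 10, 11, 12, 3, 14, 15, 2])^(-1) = [0, 1, 16, 13, 4, 5, 6, 7, 8, 3, 10, 11, 12, 9, 14, 15, 2]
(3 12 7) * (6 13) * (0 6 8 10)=(0 6 13 8 10)(3 12 7)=[6, 1, 2, 12, 4, 5, 13, 3, 10, 9, 0, 11, 7, 8]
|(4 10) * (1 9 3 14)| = 4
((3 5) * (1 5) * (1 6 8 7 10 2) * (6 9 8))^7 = (1 2 10 7 8 9 3 5)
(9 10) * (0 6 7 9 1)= [6, 0, 2, 3, 4, 5, 7, 9, 8, 10, 1]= (0 6 7 9 10 1)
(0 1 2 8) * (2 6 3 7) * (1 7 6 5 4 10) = (0 7 2 8)(1 5 4 10)(3 6) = [7, 5, 8, 6, 10, 4, 3, 2, 0, 9, 1]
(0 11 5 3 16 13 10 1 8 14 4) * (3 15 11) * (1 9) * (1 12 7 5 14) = [3, 8, 2, 16, 0, 15, 6, 5, 1, 12, 9, 14, 7, 10, 4, 11, 13] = (0 3 16 13 10 9 12 7 5 15 11 14 4)(1 8)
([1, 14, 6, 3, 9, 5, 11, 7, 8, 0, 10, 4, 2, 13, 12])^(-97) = [14, 12, 11, 3, 0, 5, 4, 7, 8, 1, 10, 9, 6, 13, 2]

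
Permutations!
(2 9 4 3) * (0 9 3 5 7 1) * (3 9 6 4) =(0 6 4 5 7 1)(2 9 3) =[6, 0, 9, 2, 5, 7, 4, 1, 8, 3]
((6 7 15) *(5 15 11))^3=(5 7 15 11 6)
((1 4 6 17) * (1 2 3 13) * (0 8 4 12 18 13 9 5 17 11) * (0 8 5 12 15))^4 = ((0 5 17 2 3 9 12 18 13 1 15)(4 6 11 8))^4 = (0 3 13 5 9 1 17 12 15 2 18)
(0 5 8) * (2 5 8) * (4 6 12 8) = (0 4 6 12 8)(2 5) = [4, 1, 5, 3, 6, 2, 12, 7, 0, 9, 10, 11, 8]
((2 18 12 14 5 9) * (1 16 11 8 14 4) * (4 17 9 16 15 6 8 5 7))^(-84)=(2 18 12 17 9)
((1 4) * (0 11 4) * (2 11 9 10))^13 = (0 1 4 11 2 10 9)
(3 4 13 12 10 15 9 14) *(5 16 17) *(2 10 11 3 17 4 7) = (2 10 15 9 14 17 5 16 4 13 12 11 3 7) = [0, 1, 10, 7, 13, 16, 6, 2, 8, 14, 15, 3, 11, 12, 17, 9, 4, 5]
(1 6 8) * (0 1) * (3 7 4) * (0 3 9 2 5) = (0 1 6 8 3 7 4 9 2 5) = [1, 6, 5, 7, 9, 0, 8, 4, 3, 2]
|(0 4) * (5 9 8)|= |(0 4)(5 9 8)|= 6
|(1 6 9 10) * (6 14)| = |(1 14 6 9 10)| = 5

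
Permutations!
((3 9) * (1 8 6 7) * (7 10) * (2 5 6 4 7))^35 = ((1 8 4 7)(2 5 6 10)(3 9))^35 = (1 7 4 8)(2 10 6 5)(3 9)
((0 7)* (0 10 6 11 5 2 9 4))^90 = (11)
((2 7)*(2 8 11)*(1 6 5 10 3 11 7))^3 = ((1 6 5 10 3 11 2)(7 8))^3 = (1 10 2 5 11 6 3)(7 8)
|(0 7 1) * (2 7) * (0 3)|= |(0 2 7 1 3)|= 5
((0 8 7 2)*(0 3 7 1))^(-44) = ((0 8 1)(2 3 7))^(-44) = (0 8 1)(2 3 7)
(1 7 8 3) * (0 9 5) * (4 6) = (0 9 5)(1 7 8 3)(4 6) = [9, 7, 2, 1, 6, 0, 4, 8, 3, 5]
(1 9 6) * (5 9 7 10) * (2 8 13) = (1 7 10 5 9 6)(2 8 13) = [0, 7, 8, 3, 4, 9, 1, 10, 13, 6, 5, 11, 12, 2]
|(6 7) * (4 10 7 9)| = 5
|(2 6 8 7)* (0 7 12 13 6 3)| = |(0 7 2 3)(6 8 12 13)| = 4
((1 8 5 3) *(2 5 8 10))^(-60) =((1 10 2 5 3))^(-60) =(10)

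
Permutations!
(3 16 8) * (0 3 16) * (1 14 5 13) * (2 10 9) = (0 3)(1 14 5 13)(2 10 9)(8 16) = [3, 14, 10, 0, 4, 13, 6, 7, 16, 2, 9, 11, 12, 1, 5, 15, 8]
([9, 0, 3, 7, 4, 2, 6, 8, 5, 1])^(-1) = (0 1 9)(2 5 8 7 3)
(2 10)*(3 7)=(2 10)(3 7)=[0, 1, 10, 7, 4, 5, 6, 3, 8, 9, 2]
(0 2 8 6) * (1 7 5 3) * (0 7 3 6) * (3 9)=(0 2 8)(1 9 3)(5 6 7)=[2, 9, 8, 1, 4, 6, 7, 5, 0, 3]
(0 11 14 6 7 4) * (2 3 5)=(0 11 14 6 7 4)(2 3 5)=[11, 1, 3, 5, 0, 2, 7, 4, 8, 9, 10, 14, 12, 13, 6]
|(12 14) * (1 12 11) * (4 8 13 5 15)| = |(1 12 14 11)(4 8 13 5 15)| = 20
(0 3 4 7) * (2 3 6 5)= (0 6 5 2 3 4 7)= [6, 1, 3, 4, 7, 2, 5, 0]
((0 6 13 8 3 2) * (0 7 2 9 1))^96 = ((0 6 13 8 3 9 1)(2 7))^96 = (0 9 8 6 1 3 13)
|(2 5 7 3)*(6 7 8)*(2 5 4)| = |(2 4)(3 5 8 6 7)| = 10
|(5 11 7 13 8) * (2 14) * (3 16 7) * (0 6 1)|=|(0 6 1)(2 14)(3 16 7 13 8 5 11)|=42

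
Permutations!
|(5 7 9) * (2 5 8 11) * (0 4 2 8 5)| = 6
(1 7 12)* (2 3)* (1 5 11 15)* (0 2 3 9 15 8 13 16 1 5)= (0 2 9 15 5 11 8 13 16 1 7 12)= [2, 7, 9, 3, 4, 11, 6, 12, 13, 15, 10, 8, 0, 16, 14, 5, 1]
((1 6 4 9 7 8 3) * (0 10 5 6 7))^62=(0 5 4)(1 8)(3 7)(6 9 10)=((0 10 5 6 4 9)(1 7 8 3))^62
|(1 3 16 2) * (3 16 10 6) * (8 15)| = |(1 16 2)(3 10 6)(8 15)| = 6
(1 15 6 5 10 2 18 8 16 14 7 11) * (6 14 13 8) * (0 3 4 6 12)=[3, 15, 18, 4, 6, 10, 5, 11, 16, 9, 2, 1, 0, 8, 7, 14, 13, 17, 12]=(0 3 4 6 5 10 2 18 12)(1 15 14 7 11)(8 16 13)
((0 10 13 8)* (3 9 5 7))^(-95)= (0 10 13 8)(3 9 5 7)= ((0 10 13 8)(3 9 5 7))^(-95)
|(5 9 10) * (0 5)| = 4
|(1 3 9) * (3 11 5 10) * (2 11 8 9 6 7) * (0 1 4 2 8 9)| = 12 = |(0 1 9 4 2 11 5 10 3 6 7 8)|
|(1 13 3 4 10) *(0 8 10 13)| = 12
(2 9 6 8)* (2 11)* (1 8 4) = (1 8 11 2 9 6 4) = [0, 8, 9, 3, 1, 5, 4, 7, 11, 6, 10, 2]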